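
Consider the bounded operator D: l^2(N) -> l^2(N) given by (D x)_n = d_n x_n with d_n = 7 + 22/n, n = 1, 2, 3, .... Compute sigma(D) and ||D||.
sigma(D) = {7 + 22/n : n ≥ 1} ∪ {7}; ||D|| = 29

A bounded diagonal operator on l^2 with diagonal entries d_n has spectrum equal to the closure of {d_n : n ≥ 1}: every d_n is an eigenvalue (with eigenvector e_n), so {d_n} ⊂ sigma(D); the spectrum is closed, so its closure is too; and for lambda not in the closure, (D - lambda I) has bounded inverse (the diagonal entries 1/(d_n - lambda) are bounded). For our sequence d_n = 7 + 22/n, n = 1, 2, 3, ...:
  - {d_n} = {7 + 22/n : n ≥ 1}; the only limit point is 7
  - closure = {7 + 22/n : n ≥ 1} ∪ {7}
For the norm: a diagonal operator has ||D|| = sup_n |d_n|. Here d_n = 7 + 22/n is positive and decreasing, so sup_n |d_n| = d_1 = 7 + 22 = 29. So ||D|| = 29.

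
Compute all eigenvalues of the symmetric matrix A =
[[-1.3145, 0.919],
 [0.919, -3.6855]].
sigma(A) ≈ {-4, -1}

A is real symmetric, so its spectrum consists of real eigenvalues. Expanding the characteristic polynomial of the displayed matrix gives
  det(λ I - A) = p(λ) = λ^2 + (5)λ + (4).
Solving p(λ) = 0 yields eigenvalues ≈ -4, -1. (A is shown rounded to 4 decimals, so these recover the underlying integer eigenvalues to within that precision.)
Verification: the trace of A = -5 equals the sum of eigenvalues -5, and det(A) ≈ 4.0000 matches the eigenvalue product 4.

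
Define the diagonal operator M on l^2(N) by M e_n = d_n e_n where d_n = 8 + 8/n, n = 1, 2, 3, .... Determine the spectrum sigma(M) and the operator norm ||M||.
sigma(M) = {8 + 8/n : n ≥ 1} ∪ {8}; ||M|| = 16

A bounded diagonal operator on l^2 with diagonal entries d_n has spectrum equal to the closure of {d_n : n ≥ 1}: every d_n is an eigenvalue (with eigenvector e_n), so {d_n} ⊂ sigma(M); the spectrum is closed, so its closure is too; and for lambda not in the closure, (M - lambda I) has bounded inverse (the diagonal entries 1/(d_n - lambda) are bounded). For our sequence d_n = 8 + 8/n, n = 1, 2, 3, ...:
  - {d_n} = {8 + 8/n : n ≥ 1}; the only limit point is 8
  - closure = {8 + 8/n : n ≥ 1} ∪ {8}
For the norm: a diagonal operator has ||M|| = sup_n |d_n|. Here d_n = 8 + 8/n is positive and decreasing, so sup_n |d_n| = d_1 = 8 + 8 = 16. So ||M|| = 16.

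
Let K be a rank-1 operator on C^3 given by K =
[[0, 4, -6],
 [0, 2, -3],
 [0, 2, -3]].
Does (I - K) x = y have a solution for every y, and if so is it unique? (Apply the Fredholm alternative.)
(I - K) is invertible (det(I - K) = 2 ≠ 0), so for every y in C^3 the equation (I - K) x = y has a unique solution.

K has rank 1, so it is an outer product K = u v^T: every row of K is a multiple of one row vector. Reading off the entries, u = (-2, -1, -1) and v = (0, -2, 3) (row i of K equals u_i·v^T). A rank-one matrix u v^T satisfies K u = u (v·u) and kills the (2)-dimensional subspace v^⊥, so its characteristic polynomial is lambda^2 (lambda - v·u) with v·u = tr K = -1. Hence the eigenvalues of I - K are 1 (multiplicity 2) and 1 - (-1) = 2, so det(I - K) = 2. (Direct check: I - K =
[[1, -4, 6],
 [0, -1, 3],
 [0, -2, 4]]
has determinant 2.) The finite-dimensional Fredholm alternative says: either (I - K) is invertible, or ker(I - K) ≠ {0} and then range(I - K) = ker((I - K)^*)^⊥, with dim ker(I - K) = dim ker((I - K)^*). Since det(I - K) ≠ 0, 1 is not an eigenvalue of K and ker(I - K) = {0}, so we are in the first case: for every y there is a unique x = (I - K)^(-1) y. Explicitly, by the Sherman–Morrison formula, (I - u v^T)^(-1) = I + u v^T/(1 - v·u), i.e. (I - K)^(-1) = I + K/(2).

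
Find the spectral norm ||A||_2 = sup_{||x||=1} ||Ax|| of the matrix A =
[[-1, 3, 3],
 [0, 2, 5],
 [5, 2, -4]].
||A||_2 ≈ 8.0426 (= sqrt(largest eigenvalue of A^T A))

||A||_2 = sigma_max(A) = sqrt(lambda_max(A^T A)). Form the symmetric matrix M = A^T A =
[[26, 7, -23],
 [7, 17, 11],
 [-23, 11, 50]].
Its characteristic polynomial (trace, sum of principal 2x2 minors, determinant of M give the coefficients) is
  p(λ) = det(λ I - M) = λ^3 - 93λ^2 + 1893λ - 3969.
No integer candidate from the rational root theorem (±divisors of 3969) is a root, so the roots are irrational. The cubic discriminant is Δ = 3241365552 > 0, so there are three distinct real roots. p(2) = -547 and p(3) = 900 have opposite signs, so a root lies in (2, 3); Newton's method refines it to λ ≈ 2.3643. p(25) = 856 and p(26) = -43 have opposite signs, so a root lies in (25, 26); Newton's method refines it to λ ≈ 25.953. p(64) = -1601 and p(65) = 776 have opposite signs, so a root lies in (64, 65); Newton's method refines it to λ ≈ 64.6827. Check (Vieta): the three roots sum to 93, matching tr M = 93.
So the eigenvalues of A^T A are ≈ 2.3643, 25.953, 64.6827 (all ≥ 0, as they must be for A^T A). The largest is λ_max ≈ 64.6827, hence ||A||_2 = sqrt(λ_max) ≈ 8.0426.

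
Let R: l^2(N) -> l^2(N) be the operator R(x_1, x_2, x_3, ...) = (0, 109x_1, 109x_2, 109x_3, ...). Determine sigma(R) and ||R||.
sigma(R) = closed disk {z in C : |z| ≤ 109}; ||R|| = 109

Note R = 109·U where U is the unit right shift (U x)_k = x_{k-1} (with x_0 := 0); so ||R|| = 109||U|| and sigma(R) = 109·sigma(U). ||R x||^2 = sum_{k≥1} |109x_k|^2 = 11881||x||^2, so ||R|| = 109 and sigma(R) ⊂ {|z| ≤ 109}. For any |lambda| < 109, the equation (R - lambda I) x = 0 forces x_1 = 0, then 109x_k = lambda x_{k+1} ⇒ x = 0, so R has no eigenvalues. But (R - lambda I) is not surjective for |lambda| < 109: solving (R - lambda I) x = e_1 would require x_n proportional to (lambda/109)^(-n), which is not in l^2. So every |lambda| < 109 lies in the residual spectrum. The boundary |lambda| = 109 is in the approximate point spectrum (the spectrum is closed). Hence sigma(R) is the closed disk of radius 109.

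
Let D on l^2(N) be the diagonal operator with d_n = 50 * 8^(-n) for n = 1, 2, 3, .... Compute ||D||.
||D|| = 25/4 (attained at n = 1)

For D diagonal, ||D|| = sup_n |d_n|. The sequence d_n = 50 * 8^(-n) is positive and strictly decreasing (ratio 8^(-1) < 1), so the supremum is d_1 = 50/8 = 25/4. Hence ||D|| = 25/4.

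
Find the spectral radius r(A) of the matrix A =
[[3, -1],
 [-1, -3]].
r(A) = sqrt(40)/2 ≈ 3.1623

The eigenvalues of A are the roots of its characteristic polynomial. With M = A (coefficients from the trace and determinant):
  p(λ) = det(λ I - M) = λ^2 - 10.
For λ^2 - 10 the discriminant is 40. It is nonnegative but not a perfect square, so the roots are real and irrational: λ = ± sqrt(40)/2 ≈ 3.1623, -3.1623.
Thus the eigenvalues (to 4 decimals) are 3.1623 (modulus 3.1623); -3.1623 (modulus 3.1623). The spectral radius is the largest modulus: r(A) = sqrt(40)/2 ≈ 3.1623. (Cross-check: r(A) ≤ ||A||_2 ≈ 3.1623; equality holds whenever A is normal, though it can also hold for some non-normal A.)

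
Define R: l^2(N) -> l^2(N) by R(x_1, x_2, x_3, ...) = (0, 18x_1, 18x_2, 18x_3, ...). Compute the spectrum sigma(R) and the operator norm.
sigma(R) = closed disk {z in C : |z| ≤ 18}; ||R|| = 18

Note R = 18·U where U is the unit right shift (U x)_k = x_{k-1} (with x_0 := 0); so ||R|| = 18||U|| and sigma(R) = 18·sigma(U). ||R x||^2 = sum_{k≥1} |18x_k|^2 = 324||x||^2, so ||R|| = 18 and sigma(R) ⊂ {|z| ≤ 18}. For any |lambda| < 18, the equation (R - lambda I) x = 0 forces x_1 = 0, then 18x_k = lambda x_{k+1} ⇒ x = 0, so R has no eigenvalues. But (R - lambda I) is not surjective for |lambda| < 18: solving (R - lambda I) x = e_1 would require x_n proportional to (lambda/18)^(-n), which is not in l^2. So every |lambda| < 18 lies in the residual spectrum. The boundary |lambda| = 18 is in the approximate point spectrum (the spectrum is closed). Hence sigma(R) is the closed disk of radius 18.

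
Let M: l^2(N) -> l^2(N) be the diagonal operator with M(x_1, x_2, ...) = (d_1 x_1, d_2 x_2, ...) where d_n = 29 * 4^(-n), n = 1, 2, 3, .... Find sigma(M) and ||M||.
sigma(M) = {29 * 4^(-n) : n ≥ 1} ∪ {0}; ||M|| = 29/4

A bounded diagonal operator on l^2 with diagonal entries d_n has spectrum equal to the closure of {d_n : n ≥ 1}: every d_n is an eigenvalue (with eigenvector e_n), so {d_n} ⊂ sigma(M); the spectrum is closed, so its closure is too; and for lambda not in the closure, (M - lambda I) has bounded inverse (the diagonal entries 1/(d_n - lambda) are bounded). For our sequence d_n = 29 * 4^(-n), n = 1, 2, 3, ...:
  - {d_n} = {29 * 4^(-n) : n ≥ 1}; the only limit point is 0
  - closure = {29 * 4^(-n) : n ≥ 1} ∪ {0}
For the norm: a diagonal operator has ||M|| = sup_n |d_n|. Here d_n = 29 * 4^(-n) is positive and decreasing, so sup_n |d_n| = d_1 = 29/4. So ||M|| = 29/4.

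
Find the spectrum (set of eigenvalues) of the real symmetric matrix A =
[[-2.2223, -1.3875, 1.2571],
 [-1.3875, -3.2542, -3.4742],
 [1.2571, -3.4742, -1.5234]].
sigma(A) ≈ {-6, -3, 2}

A is real symmetric, so its spectrum consists of real eigenvalues. Expanding the characteristic polynomial of the displayed matrix gives
  det(λ I - A) = p(λ) = λ^3 + (7)λ^2 + (0)λ + (-36.0013).
Solving p(λ) = 0 yields eigenvalues ≈ -6, -3, 2. (A is shown rounded to 4 decimals, so these recover the underlying integer eigenvalues to within that precision.)
Verification: the trace of A = -7 equals the sum of eigenvalues -7, and det(A) ≈ 36.0013 matches the eigenvalue product 36.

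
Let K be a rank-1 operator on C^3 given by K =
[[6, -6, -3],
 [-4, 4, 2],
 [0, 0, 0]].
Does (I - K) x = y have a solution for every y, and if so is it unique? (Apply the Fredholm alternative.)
(I - K) is invertible (det(I - K) = -9 ≠ 0), so for every y in C^3 the equation (I - K) x = y has a unique solution.

K has rank 1, so it is an outer product K = u v^T: every row of K is a multiple of one row vector. Reading off the entries, u = (-3, 2, 0) and v = (-2, 2, 1) (row i of K equals u_i·v^T). A rank-one matrix u v^T satisfies K u = u (v·u) and kills the (2)-dimensional subspace v^⊥, so its characteristic polynomial is lambda^2 (lambda - v·u) with v·u = tr K = 10. Hence the eigenvalues of I - K are 1 (multiplicity 2) and 1 - (10) = -9, so det(I - K) = -9. (Direct check: I - K =
[[-5, 6, 3],
 [4, -3, -2],
 [0, 0, 1]]
has determinant -9.) The finite-dimensional Fredholm alternative says: either (I - K) is invertible, or ker(I - K) ≠ {0} and then range(I - K) = ker((I - K)^*)^⊥, with dim ker(I - K) = dim ker((I - K)^*). Since det(I - K) ≠ 0, 1 is not an eigenvalue of K and ker(I - K) = {0}, so we are in the first case: for every y there is a unique x = (I - K)^(-1) y. Explicitly, by the Sherman–Morrison formula, (I - u v^T)^(-1) = I + u v^T/(1 - v·u), i.e. (I - K)^(-1) = I + K/(-9).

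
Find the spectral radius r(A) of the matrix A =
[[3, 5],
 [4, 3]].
r(A) = (6 + sqrt(80))/2 ≈ 7.4721

The eigenvalues of A are the roots of its characteristic polynomial. With M = A (coefficients from the trace and determinant):
  p(λ) = det(λ I - M) = λ^2 - 6λ - 11.
For λ^2 - 6λ - 11 the discriminant is 80. It is nonnegative but not a perfect square, so the roots are real and irrational: λ = (6 ± sqrt(80))/2 ≈ 7.4721, -1.4721.
Thus the eigenvalues (to 4 decimals) are 7.4721 (modulus 7.4721); -1.4721 (modulus 1.4721). The spectral radius is the largest modulus: r(A) = (6 + sqrt(80))/2 ≈ 7.4721. (Cross-check: r(A) ≤ ||A||_2 ≈ 7.5414; equality holds whenever A is normal, though it can also hold for some non-normal A.)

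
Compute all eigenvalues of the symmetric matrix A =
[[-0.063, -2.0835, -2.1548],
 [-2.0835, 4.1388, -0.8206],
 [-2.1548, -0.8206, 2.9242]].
sigma(A) ≈ {-2, 4, 5}

A is real symmetric, so its spectrum consists of real eigenvalues. Expanding the characteristic polynomial of the displayed matrix gives
  det(λ I - A) = p(λ) = λ^3 + (-7)λ^2 + (2)λ + (40).
Solving p(λ) = 0 yields eigenvalues ≈ -2, 4, 5. (A is shown rounded to 4 decimals, so these recover the underlying integer eigenvalues to within that precision.)
Verification: the trace of A = 7 equals the sum of eigenvalues 7, and det(A) ≈ -39.9992 matches the eigenvalue product -40.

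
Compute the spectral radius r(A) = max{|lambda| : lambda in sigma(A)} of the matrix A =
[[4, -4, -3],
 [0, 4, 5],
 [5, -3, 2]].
r(A) ≈ 7.2923

The eigenvalues of A are the roots of its characteristic polynomial. With M = A (coefficients from the trace, the sum of principal 2x2 minors, and det A):
  p(λ) = det(λ I - M) = λ^3 - 10λ^2 + 62λ - 52.
No integer candidate from the rational root theorem (±divisors of 52) is a root, so the roots are irrational. The cubic discriminant is Δ = -269600 < 0, so there is one real root and a complex-conjugate pair. p(0) = -52 and p(1) = 1 have opposite signs, so a root lies in (0, 1); Newton's method refines it to λ ≈ 0.9779. Dividing out (λ - (0.9779)) leaves approximately λ^2 - 9.0221λ + 53.1777. For λ^2 - 9.0221λ + 53.1777 the discriminant is -131.3115. It is negative, so the remaining roots are the complex-conjugate pair λ ≈ 4.5111 ± 5.7296i. Their product equals the constant term, so |λ|^2 ≈ 53.1777 and |λ| ≈ 7.2923.
Thus the eigenvalues (to 4 decimals) are 0.9779 (modulus 0.9779); 4.5111 ± 5.7296i (modulus 7.2923). The spectral radius is the largest modulus: r(A) ≈ 7.2923. (Cross-check: r(A) ≤ ||A||_2 ≈ 9.0466; equality holds whenever A is normal, though it can also hold for some non-normal A.)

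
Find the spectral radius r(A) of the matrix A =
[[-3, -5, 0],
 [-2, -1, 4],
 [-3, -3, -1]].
r(A) ≈ 4.4143

The eigenvalues of A are the roots of its characteristic polynomial. With M = A (coefficients from the trace, the sum of principal 2x2 minors, and det A):
  p(λ) = det(λ I - M) = λ^3 + 5λ^2 + 9λ - 31.
No integer candidate from the rational root theorem (±divisors of 31) is a root, so the roots are irrational. The cubic discriminant is Δ = -36448 < 0, so there is one real root and a complex-conjugate pair. p(1) = -16 and p(2) = 15 have opposite signs, so a root lies in (1, 2); Newton's method refines it to λ ≈ 1.5909. Dividing out (λ - (1.5909)) leaves approximately λ^2 + 6.5909λ + 19.4856. For λ^2 + 6.5909λ + 19.4856 the discriminant is -34.5022. It is negative, so the remaining roots are the complex-conjugate pair λ ≈ -3.2955 ± 2.9369i. Their product equals the constant term, so |λ|^2 ≈ 19.4856 and |λ| ≈ 4.4143.
Thus the eigenvalues (to 4 decimals) are 1.5909 (modulus 1.5909); -3.2955 ± 2.9369i (modulus 4.4143). The spectral radius is the largest modulus: r(A) ≈ 4.4143. (Cross-check: r(A) ≤ ||A||_2 ≈ 7.4625; equality holds whenever A is normal, though it can also hold for some non-normal A.)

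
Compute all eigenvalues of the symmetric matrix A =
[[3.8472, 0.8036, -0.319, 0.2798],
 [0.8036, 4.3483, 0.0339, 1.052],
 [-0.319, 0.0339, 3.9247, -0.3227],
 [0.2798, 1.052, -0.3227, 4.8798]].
sigma(A) ≈ {3, 4, 6} (4 with multiplicity 2)

A is real symmetric, so its spectrum consists of real eigenvalues. Expanding the characteristic polynomial of the displayed matrix gives
  det(λ I - A) = p(λ) = λ^4 + (-17)λ^3 + (106)λ^2 + (-288)λ + (288).
Solving p(λ) = 0 yields eigenvalues ≈ 3, 4, 4, 6. (A is shown rounded to 4 decimals, so these recover the underlying integer eigenvalues to within that precision.)
Verification: the trace of A = 17 equals the sum of eigenvalues 17, and det(A) ≈ 287.9996 matches the eigenvalue product 288.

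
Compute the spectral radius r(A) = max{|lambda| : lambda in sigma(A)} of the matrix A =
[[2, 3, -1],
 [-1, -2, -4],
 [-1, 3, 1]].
r(A) ≈ 3.8329

The eigenvalues of A are the roots of its characteristic polynomial. With M = A (coefficients from the trace, the sum of principal 2x2 minors, and det A):
  p(λ) = det(λ I - M) = λ^3 - λ^2 + 10λ - 40.
No integer candidate from the rational root theorem (±divisors of 40) is a root, so the roots are irrational. The cubic discriminant is Δ = -40060 < 0, so there is one real root and a complex-conjugate pair. p(2) = -16 and p(3) = 8 have opposite signs, so a root lies in (2, 3); Newton's method refines it to λ ≈ 2.7228. Dividing out (λ - (2.7228)) leaves approximately λ^2 + 1.7228λ + 14.6908. For λ^2 + 1.7228λ + 14.6908 the discriminant is -55.7952. It is negative, so the remaining roots are the complex-conjugate pair λ ≈ -0.8614 ± 3.7348i. Their product equals the constant term, so |λ|^2 ≈ 14.6908 and |λ| ≈ 3.8329.
Thus the eigenvalues (to 4 decimals) are 2.7228 (modulus 2.7228); -0.8614 ± 3.7348i (modulus 3.8329). The spectral radius is the largest modulus: r(A) ≈ 3.8329. (Cross-check: r(A) ≤ ||A||_2 ≈ 5.3995; equality holds whenever A is normal, though it can also hold for some non-normal A.)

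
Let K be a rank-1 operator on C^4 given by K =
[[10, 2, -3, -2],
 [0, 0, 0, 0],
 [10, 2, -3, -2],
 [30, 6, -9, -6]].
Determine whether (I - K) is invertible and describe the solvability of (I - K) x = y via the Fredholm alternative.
(I - K) is singular (det(I - K) = 0, i.e. 1 ∈ sigma(K)). (I - K) x = y is solvable iff y ⊥ ker((I - K)^*) = span{(10, 2, -3, -2)}, i.e. iff 10y_1 + 2y_2 - 3y_3 - 2y_4 = 0. When solvable, the solutions are x = y + c·(1, 0, 1, 3), c arbitrary (ker(I - K) = span{(1, 0, 1, 3)}, dimension 1).

K has rank 1, so it is an outer product K = u v^T: every row of K is a multiple of one row vector. Reading off the entries, u = (1, 0, 1, 3) and v = (10, 2, -3, -2) (row i of K equals u_i·v^T). A rank-one matrix u v^T satisfies K u = u (v·u) and kills the (3)-dimensional subspace v^⊥, so its characteristic polynomial is lambda^3 (lambda - v·u) with v·u = tr K = 1. Hence the eigenvalues of I - K are 1 (multiplicity 3) and 1 - (1) = 0, so det(I - K) = 0. (Direct check: I - K =
[[-9, -2, 3, 2],
 [0, 1, 0, 0],
 [-10, -2, 4, 2],
 [-30, -6, 9, 7]]
has determinant 0.) So 1 is an eigenvalue of K and (I - K) is not invertible. The finite-dimensional Fredholm alternative says: either (I - K) is invertible, or ker(I - K) ≠ {0} and then range(I - K) = ker((I - K)^*)^⊥, with dim ker(I - K) = dim ker((I - K)^*). We are in the second case, so we need both kernels. Kernel of I - K: (I - K) u = u - u (v·u) = u - u = 0, so ker(I - K) = span{u} = span{(1, 0, 1, 3)} (it is exactly 1-dimensional because rank(I - K) = 3). Kernel of the adjoint: K is real, so (I - K)^* = I - K^T = I - v u^T, and (I - v u^T) v = v - v (u·v) = 0; hence ker((I - K)^*) = span{v} = span{(10, 2, -3, -2)}. Therefore (I - K) x = y is solvable iff <y, v> = 0, i.e. iff 10y_1 + 2y_2 - 3y_3 - 2y_4 = 0. When this holds, K y = u (v·y) = 0, so (I - K) y = y and x = y is a particular solution; the full solution set is the line x = y + c·u = y + c·(1, 0, 1, 3), c ∈ C.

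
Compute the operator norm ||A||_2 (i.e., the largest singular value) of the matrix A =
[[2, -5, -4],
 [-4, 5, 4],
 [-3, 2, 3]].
||A||_2 ≈ 10.9598 (= sqrt(largest eigenvalue of A^T A))

||A||_2 = sigma_max(A) = sqrt(lambda_max(A^T A)). Form the symmetric matrix M = A^T A =
[[29, -36, -33],
 [-36, 54, 46],
 [-33, 46, 41]].
Its characteristic polynomial (trace, sum of principal 2x2 minors, determinant of M give the coefficients) is
  p(λ) = det(λ I - M) = λ^3 - 124λ^2 + 468λ - 196.
No integer candidate from the rational root theorem (±divisors of 196) is a root, so the roots are irrational. The cubic discriminant is Δ = 1666606544 > 0, so there are three distinct real roots. p(0) = -196 and p(1) = 149 have opposite signs, so a root lies in (0, 1); Newton's method refines it to λ ≈ 0.4795. p(3) = 119 and p(4) = -244 have opposite signs, so a root lies in (3, 4); Newton's method refines it to λ ≈ 3.4031. p(120) = -1636 and p(121) = 12509 have opposite signs, so a root lies in (120, 121); Newton's method refines it to λ ≈ 120.1174. Check (Vieta): the three roots sum to 124, matching tr M = 124.
So the eigenvalues of A^T A are ≈ 0.4795, 3.4031, 120.1174 (all ≥ 0, as they must be for A^T A). The largest is λ_max ≈ 120.1174, hence ||A||_2 = sqrt(λ_max) ≈ 10.9598.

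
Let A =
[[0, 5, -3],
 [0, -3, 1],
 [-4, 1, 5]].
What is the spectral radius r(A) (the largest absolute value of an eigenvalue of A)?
r(A) = (6 + sqrt(52))/2 ≈ 6.6056

The eigenvalues of A are the roots of its characteristic polynomial. With M = A (coefficients from the trace, the sum of principal 2x2 minors, and det A):
  p(λ) = det(λ I - M) = λ^3 - 2λ^2 - 28λ - 16.
By the rational root theorem any rational root is an integer divisor of 16. Testing λ = -4: p(-4) = -64 - 32 + 112 - 16 = 0, so λ = -4 is a root. Dividing out (λ + 4) leaves p(λ) = (λ + 4)(λ^2 - 6λ - 4). For λ^2 - 6λ - 4 the discriminant is 52. It is nonnegative but not a perfect square, so the roots are real and irrational: λ = (6 ± sqrt(52))/2 ≈ 6.6056, -0.6056.
Thus the eigenvalues (to 4 decimals) are 6.6056 (modulus 6.6056); -0.6056 (modulus 0.6056); -4 (modulus 4). The spectral radius is the largest modulus: r(A) = (6 + sqrt(52))/2 ≈ 6.6056. (Cross-check: r(A) ≤ ||A||_2 ≈ 7.2587; equality holds whenever A is normal, though it can also hold for some non-normal A.)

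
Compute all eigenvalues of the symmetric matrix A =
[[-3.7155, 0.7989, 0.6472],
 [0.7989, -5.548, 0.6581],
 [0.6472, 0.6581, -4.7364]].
sigma(A) ≈ {-6, -5, -3}

A is real symmetric, so its spectrum consists of real eigenvalues. Expanding the characteristic polynomial of the displayed matrix gives
  det(λ I - A) = p(λ) = λ^3 + (14)λ^2 + (63)λ + (89.9977).
Solving p(λ) = 0 yields eigenvalues ≈ -6, -5, -3. (A is shown rounded to 4 decimals, so these recover the underlying integer eigenvalues to within that precision.)
Verification: the trace of A = -14 equals the sum of eigenvalues -14, and det(A) ≈ -89.9977 matches the eigenvalue product -90.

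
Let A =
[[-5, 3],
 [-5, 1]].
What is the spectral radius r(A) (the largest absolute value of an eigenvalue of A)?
r(A) = sqrt(10) ≈ 3.1623

The eigenvalues of A are the roots of its characteristic polynomial. With M = A (coefficients from the trace and determinant):
  p(λ) = det(λ I - M) = λ^2 + 4λ + 10.
For λ^2 + 4λ + 10 the discriminant is -24. It is negative, so the roots are the complex-conjugate pair λ = -2 ± (sqrt(24)/2) i ≈ -2 ± 2.4495i. For a conjugate pair the product of the roots equals the constant term, so |λ|^2 = 10 and |λ| = sqrt(10) ≈ 3.1623.
Thus the eigenvalues (to 4 decimals) are -2 ± 2.4495i (modulus 3.1623). The spectral radius is the largest modulus: r(A) = sqrt(10) ≈ 3.1623. (Cross-check: r(A) ≤ ||A||_2 ≈ 7.6344; equality holds whenever A is normal, though it can also hold for some non-normal A.)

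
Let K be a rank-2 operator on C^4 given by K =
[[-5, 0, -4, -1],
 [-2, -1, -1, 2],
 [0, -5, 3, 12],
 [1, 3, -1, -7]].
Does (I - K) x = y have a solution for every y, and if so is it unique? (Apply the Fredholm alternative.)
(I - K) is invertible (det(I - K) = 21 ≠ 0), so for every y in C^4 the equation (I - K) x = y has a unique solution.

K has rank 2 and factors as K = U V^T = u1 v1^T + u2 v2^T with u1 = (1, 1, 3, -2), v1 = (-2, -1, -1, 2), u2 = (1, 0, -2, 1), v2 = (-3, 1, -3, -3) (multiplying out reproduces the displayed K). The nonzero eigenvalues of U V^T coincide with those of the 2 x 2 matrix G = V^T U = [[v1·u1, v1·u2], [v2·u1, v2·u2]] = [[-10, 2], [-5, 0]], and by the Sylvester determinant identity det(I_4 - U V^T) = det(I_2 - V^T U) = det([[11, -2], [5, 1]]) = (11)(1) - (-2)(5) = 21. (Direct check: I - K =
[[6, 0, 4, 1],
 [2, 2, 1, -2],
 [0, 5, -2, -12],
 [-1, -3, 1, 8]]
has determinant 21.) The finite-dimensional Fredholm alternative says: either (I - K) is invertible, or ker(I - K) ≠ {0} and then range(I - K) = ker((I - K)^*)^⊥, with dim ker(I - K) = dim ker((I - K)^*). Since det(I - K) ≠ 0, 1 is not an eigenvalue of K and ker(I - K) = {0}, so we are in the first case: for every y there is a unique x = (I - K)^(-1) y. (Explicitly, by the Woodbury identity, (I - U V^T)^(-1) = I + U (I_2 - G)^(-1) V^T.)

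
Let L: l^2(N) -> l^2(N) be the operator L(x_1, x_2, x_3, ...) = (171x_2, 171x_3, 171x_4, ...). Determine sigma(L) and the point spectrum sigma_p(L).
sigma(L) = closed disk {z in C : |z| ≤ 171}; sigma_p(L) = open disk {z in C : |z| < 171}

Note L = 171·V where V is the unit left shift (V x)_k = x_{k+1}; so sigma(L) = 171·sigma(V) and ||L|| = 171||V||. ||L x||^2 = 29241sum_{k≥2} |x_k|^2 ≤ 29241||x||^2, with equality on {x : x_1 = 0}, so ||L|| = 171. For any lambda with |lambda| < 171, set r = lambda/171 (|r| < 1); the vector x = (1, r, r^2, ...) is in l^2 and satisfies L x = 171(r, r^2, ...) = lambda x, so lambda is an eigenvalue. On the boundary |lambda| = 171 the geometric series diverges, so no l^2 eigenvector exists, but these lambda lie in the approximate point spectrum. Hence sigma(L) is the closed disk of radius 171 and sigma_p(L) is the open disk.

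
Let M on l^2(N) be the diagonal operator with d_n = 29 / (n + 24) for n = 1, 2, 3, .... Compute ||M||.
||M|| = 29/25 (attained at n = 1)

For M diagonal, ||M|| = sup_n |d_n| = sup_n 29/(n + 24). This is positive and strictly decreasing in n, so the supremum is attained at n = 1: d_1 = 29/(1 + 24) = 29/25. Hence ||M|| = 29/25.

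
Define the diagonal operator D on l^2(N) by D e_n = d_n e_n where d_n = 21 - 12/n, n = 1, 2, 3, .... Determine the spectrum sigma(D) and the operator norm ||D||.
sigma(D) = {21 - 12/n : n ≥ 1} ∪ {21}; ||D|| = 21

A bounded diagonal operator on l^2 with diagonal entries d_n has spectrum equal to the closure of {d_n : n ≥ 1}: every d_n is an eigenvalue (with eigenvector e_n), so {d_n} ⊂ sigma(D); the spectrum is closed, so its closure is too; and for lambda not in the closure, (D - lambda I) has bounded inverse (the diagonal entries 1/(d_n - lambda) are bounded). For our sequence d_n = 21 - 12/n, n = 1, 2, 3, ...:
  - {d_n} = {21 - 12/n : n ≥ 1}; the only limit point is 21
  - closure = {21 - 12/n : n ≥ 1} ∪ {21}
For the norm: a diagonal operator has ||D|| = sup_n |d_n|. Here d_n = 21 - 12/n increases monotonically from d_1 = 9 toward 21, with all terms in [9, 21); so sup_n |d_n| = 21 (the supremum is the limit, not attained). So ||D|| = 21.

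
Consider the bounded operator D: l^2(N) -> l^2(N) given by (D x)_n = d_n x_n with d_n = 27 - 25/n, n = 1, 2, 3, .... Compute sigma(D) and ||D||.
sigma(D) = {27 - 25/n : n ≥ 1} ∪ {27}; ||D|| = 27

A bounded diagonal operator on l^2 with diagonal entries d_n has spectrum equal to the closure of {d_n : n ≥ 1}: every d_n is an eigenvalue (with eigenvector e_n), so {d_n} ⊂ sigma(D); the spectrum is closed, so its closure is too; and for lambda not in the closure, (D - lambda I) has bounded inverse (the diagonal entries 1/(d_n - lambda) are bounded). For our sequence d_n = 27 - 25/n, n = 1, 2, 3, ...:
  - {d_n} = {27 - 25/n : n ≥ 1}; the only limit point is 27
  - closure = {27 - 25/n : n ≥ 1} ∪ {27}
For the norm: a diagonal operator has ||D|| = sup_n |d_n|. Here d_n = 27 - 25/n increases monotonically from d_1 = 2 toward 27, with all terms in [2, 27); so sup_n |d_n| = 27 (the supremum is the limit, not attained). So ||D|| = 27.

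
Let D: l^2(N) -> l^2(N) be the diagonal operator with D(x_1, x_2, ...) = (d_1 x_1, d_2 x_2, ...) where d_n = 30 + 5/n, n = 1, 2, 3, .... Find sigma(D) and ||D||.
sigma(D) = {30 + 5/n : n ≥ 1} ∪ {30}; ||D|| = 35

A bounded diagonal operator on l^2 with diagonal entries d_n has spectrum equal to the closure of {d_n : n ≥ 1}: every d_n is an eigenvalue (with eigenvector e_n), so {d_n} ⊂ sigma(D); the spectrum is closed, so its closure is too; and for lambda not in the closure, (D - lambda I) has bounded inverse (the diagonal entries 1/(d_n - lambda) are bounded). For our sequence d_n = 30 + 5/n, n = 1, 2, 3, ...:
  - {d_n} = {30 + 5/n : n ≥ 1}; the only limit point is 30
  - closure = {30 + 5/n : n ≥ 1} ∪ {30}
For the norm: a diagonal operator has ||D|| = sup_n |d_n|. Here d_n = 30 + 5/n is positive and decreasing, so sup_n |d_n| = d_1 = 30 + 5 = 35. So ||D|| = 35.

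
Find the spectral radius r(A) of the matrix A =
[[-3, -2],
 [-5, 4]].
r(A) = (1 + sqrt(89))/2 ≈ 5.217

The eigenvalues of A are the roots of its characteristic polynomial. With M = A (coefficients from the trace and determinant):
  p(λ) = det(λ I - M) = λ^2 - λ - 22.
For λ^2 - λ - 22 the discriminant is 89. It is nonnegative but not a perfect square, so the roots are real and irrational: λ = (1 ± sqrt(89))/2 ≈ 5.217, -4.217.
Thus the eigenvalues (to 4 decimals) are 5.217 (modulus 5.217); -4.217 (modulus 4.217). The spectral radius is the largest modulus: r(A) = (1 + sqrt(89))/2 ≈ 5.217. (Cross-check: r(A) ≤ ||A||_2 ≈ 6.5309; equality holds whenever A is normal, though it can also hold for some non-normal A.)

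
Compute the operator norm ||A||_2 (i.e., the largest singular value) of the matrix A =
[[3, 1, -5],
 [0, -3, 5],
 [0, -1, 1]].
||A||_2 ≈ 8.005 (= sqrt(largest eigenvalue of A^T A))

||A||_2 = sigma_max(A) = sqrt(lambda_max(A^T A)). Form the symmetric matrix M = A^T A =
[[9, 3, -15],
 [3, 11, -21],
 [-15, -21, 51]].
Its characteristic polynomial (trace, sum of principal 2x2 minors, determinant of M give the coefficients) is
  p(λ) = det(λ I - M) = λ^3 - 71λ^2 + 444λ - 36.
No integer candidate from the rational root theorem (±divisors of 36) is a root, so the roots are irrational. The cubic discriminant is Δ = 612502416 > 0, so there are three distinct real roots. p(0) = -36 and p(1) = 338 have opposite signs, so a root lies in (0, 1); Newton's method refines it to λ ≈ 0.0822. p(6) = 288 and p(7) = -64 have opposite signs, so a root lies in (6, 7); Newton's method refines it to λ ≈ 6.8379. p(64) = -292 and p(65) = 3474 have opposite signs, so a root lies in (64, 65); Newton's method refines it to λ ≈ 64.0799. Check (Vieta): the three roots sum to 71, matching tr M = 71.
So the eigenvalues of A^T A are ≈ 0.0822, 6.8379, 64.0799 (all ≥ 0, as they must be for A^T A). The largest is λ_max ≈ 64.0799, hence ||A||_2 = sqrt(λ_max) ≈ 8.005.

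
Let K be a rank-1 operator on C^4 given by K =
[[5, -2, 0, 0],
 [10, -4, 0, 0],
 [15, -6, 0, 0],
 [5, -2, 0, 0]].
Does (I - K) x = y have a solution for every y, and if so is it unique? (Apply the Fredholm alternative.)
(I - K) is singular (det(I - K) = 0, i.e. 1 ∈ sigma(K)). (I - K) x = y is solvable iff y ⊥ ker((I - K)^*) = span{(5, -2, 0, 0)}, i.e. iff 5y_1 - 2y_2 = 0. When solvable, the solutions are x = y + c·(1, 2, 3, 1), c arbitrary (ker(I - K) = span{(1, 2, 3, 1)}, dimension 1).

K has rank 1, so it is an outer product K = u v^T: every row of K is a multiple of one row vector. Reading off the entries, u = (1, 2, 3, 1) and v = (5, -2, 0, 0) (row i of K equals u_i·v^T). A rank-one matrix u v^T satisfies K u = u (v·u) and kills the (3)-dimensional subspace v^⊥, so its characteristic polynomial is lambda^3 (lambda - v·u) with v·u = tr K = 1. Hence the eigenvalues of I - K are 1 (multiplicity 3) and 1 - (1) = 0, so det(I - K) = 0. (Direct check: I - K =
[[-4, 2, 0, 0],
 [-10, 5, 0, 0],
 [-15, 6, 1, 0],
 [-5, 2, 0, 1]]
has determinant 0.) So 1 is an eigenvalue of K and (I - K) is not invertible. The finite-dimensional Fredholm alternative says: either (I - K) is invertible, or ker(I - K) ≠ {0} and then range(I - K) = ker((I - K)^*)^⊥, with dim ker(I - K) = dim ker((I - K)^*). We are in the second case, so we need both kernels. Kernel of I - K: (I - K) u = u - u (v·u) = u - u = 0, so ker(I - K) = span{u} = span{(1, 2, 3, 1)} (it is exactly 1-dimensional because rank(I - K) = 3). Kernel of the adjoint: K is real, so (I - K)^* = I - K^T = I - v u^T, and (I - v u^T) v = v - v (u·v) = 0; hence ker((I - K)^*) = span{v} = span{(5, -2, 0, 0)}. Therefore (I - K) x = y is solvable iff <y, v> = 0, i.e. iff 5y_1 - 2y_2 = 0. When this holds, K y = u (v·y) = 0, so (I - K) y = y and x = y is a particular solution; the full solution set is the line x = y + c·u = y + c·(1, 2, 3, 1), c ∈ C.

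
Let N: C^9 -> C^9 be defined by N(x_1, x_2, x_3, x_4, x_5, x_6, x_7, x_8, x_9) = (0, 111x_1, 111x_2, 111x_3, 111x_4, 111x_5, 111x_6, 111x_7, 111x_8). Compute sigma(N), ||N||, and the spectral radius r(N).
sigma(N) = {0}; ||N|| = 111; r(N) = 0. (N is nilpotent with N^9 = 0.)

On C^9, N is a strictly lower-triangular matrix with 111 on the subdiagonal and zeros elsewhere, so its characteristic polynomial is lambda^9 and every eigenvalue is 0: sigma(N) = {0}. For the operator norm, N e_i = 111e_{i+1} for i = 1, ..., 8 and N e_9 = 0, so the singular values of N are 111 (with multiplicity 8) and 0; hence ||N|| = 111. The spectral radius r(N) = max|lambda| = 0. Note ||N|| > r(N) — characteristic of non-normal nilpotent operators. Indeed N^9 = 0.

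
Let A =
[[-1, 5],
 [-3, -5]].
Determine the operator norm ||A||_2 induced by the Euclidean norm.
||A||_2 = sqrt((60 + sqrt(2000))/2) ≈ 7.2361 (= sqrt(largest eigenvalue of A^T A))

||A||_2 = sigma_max(A) = sqrt(lambda_max(A^T A)). Form the symmetric matrix M = A^T A =
[[10, 10],
 [10, 50]].
Its characteristic polynomial (trace, determinant of M give the coefficients) is
  p(λ) = det(λ I - M) = λ^2 - 60λ + 400.
For λ^2 - 60λ + 400 the discriminant is 2000. It is nonnegative but not a perfect square, so the roots are real and irrational: λ = (60 ± sqrt(2000))/2 ≈ 52.3607, 7.6393.
So the eigenvalues of A^T A are ≈ 7.6393, 52.3607 (all ≥ 0, as they must be for A^T A). The largest is λ_max = (60 + sqrt(2000))/2 ≈ 52.3607, hence ||A||_2 = sqrt(λ_max) = sqrt((60 + sqrt(2000))/2) ≈ 7.2361.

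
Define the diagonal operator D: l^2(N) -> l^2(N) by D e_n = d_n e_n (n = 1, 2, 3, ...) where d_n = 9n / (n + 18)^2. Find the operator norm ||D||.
||D|| = 1/8 (attained at n = 18)

For D diagonal, ||D|| = sup_n |d_n|. Treat f(x) = 9x / (x + 18)^2 for real x > 0. By the quotient rule, f'(x) = 9(18 - x)/(x + 18)^3, which is positive for x < 18 and negative for x > 18. So f has a unique maximum at x = 18, and since 18 is a positive integer, the supremum over n ≥ 1 is attained at n = 18: d_18 = 9·18/(18 + 18)^2 = 9·18/1296 = 1/8. Hence ||D|| = 1/8.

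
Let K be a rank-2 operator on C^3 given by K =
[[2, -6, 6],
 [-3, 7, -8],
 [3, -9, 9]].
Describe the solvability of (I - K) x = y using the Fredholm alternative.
(I - K) is invertible (det(I - K) = -30 ≠ 0), so for every y in C^3 the equation (I - K) x = y has a unique solution.

K has rank 2 and factors as K = U V^T = u1 v1^T + u2 v2^T with u1 = (0, -1, 0), v1 = (0, 2, -1), u2 = (2, -3, 3), v2 = (1, -3, 3) (multiplying out reproduces the displayed K). The nonzero eigenvalues of U V^T coincide with those of the 2 x 2 matrix G = V^T U = [[v1·u1, v1·u2], [v2·u1, v2·u2]] = [[-2, -9], [3, 20]], and by the Sylvester determinant identity det(I_3 - U V^T) = det(I_2 - V^T U) = det([[3, 9], [-3, -19]]) = (3)(-19) - (9)(-3) = -30. (Direct check: I - K =
[[-1, 6, -6],
 [3, -6, 8],
 [-3, 9, -8]]
has determinant -30.) The finite-dimensional Fredholm alternative says: either (I - K) is invertible, or ker(I - K) ≠ {0} and then range(I - K) = ker((I - K)^*)^⊥, with dim ker(I - K) = dim ker((I - K)^*). Since det(I - K) ≠ 0, 1 is not an eigenvalue of K and ker(I - K) = {0}, so we are in the first case: for every y there is a unique x = (I - K)^(-1) y. (Explicitly, by the Woodbury identity, (I - U V^T)^(-1) = I + U (I_2 - G)^(-1) V^T.)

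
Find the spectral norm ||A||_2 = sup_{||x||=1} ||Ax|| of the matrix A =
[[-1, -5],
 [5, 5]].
||A||_2 = sqrt((76 + sqrt(4176))/2) ≈ 8.3852 (= sqrt(largest eigenvalue of A^T A))

||A||_2 = sigma_max(A) = sqrt(lambda_max(A^T A)). Form the symmetric matrix M = A^T A =
[[26, 30],
 [30, 50]].
Its characteristic polynomial (trace, determinant of M give the coefficients) is
  p(λ) = det(λ I - M) = λ^2 - 76λ + 400.
For λ^2 - 76λ + 400 the discriminant is 4176. It is nonnegative but not a perfect square, so the roots are real and irrational: λ = (76 ± sqrt(4176))/2 ≈ 70.311, 5.689.
So the eigenvalues of A^T A are ≈ 5.689, 70.311 (all ≥ 0, as they must be for A^T A). The largest is λ_max = (76 + sqrt(4176))/2 ≈ 70.311, hence ||A||_2 = sqrt(λ_max) = sqrt((76 + sqrt(4176))/2) ≈ 8.3852.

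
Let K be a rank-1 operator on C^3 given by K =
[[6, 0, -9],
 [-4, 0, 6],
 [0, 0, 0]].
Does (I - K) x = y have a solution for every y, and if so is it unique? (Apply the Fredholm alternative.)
(I - K) is invertible (det(I - K) = -5 ≠ 0), so for every y in C^3 the equation (I - K) x = y has a unique solution.

K has rank 1, so it is an outer product K = u v^T: every row of K is a multiple of one row vector. Reading off the entries, u = (3, -2, 0) and v = (2, 0, -3) (row i of K equals u_i·v^T). A rank-one matrix u v^T satisfies K u = u (v·u) and kills the (2)-dimensional subspace v^⊥, so its characteristic polynomial is lambda^2 (lambda - v·u) with v·u = tr K = 6. Hence the eigenvalues of I - K are 1 (multiplicity 2) and 1 - (6) = -5, so det(I - K) = -5. (Direct check: I - K =
[[-5, 0, 9],
 [4, 1, -6],
 [0, 0, 1]]
has determinant -5.) The finite-dimensional Fredholm alternative says: either (I - K) is invertible, or ker(I - K) ≠ {0} and then range(I - K) = ker((I - K)^*)^⊥, with dim ker(I - K) = dim ker((I - K)^*). Since det(I - K) ≠ 0, 1 is not an eigenvalue of K and ker(I - K) = {0}, so we are in the first case: for every y there is a unique x = (I - K)^(-1) y. Explicitly, by the Sherman–Morrison formula, (I - u v^T)^(-1) = I + u v^T/(1 - v·u), i.e. (I - K)^(-1) = I + K/(-5).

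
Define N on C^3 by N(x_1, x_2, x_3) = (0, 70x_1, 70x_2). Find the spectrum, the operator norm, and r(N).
sigma(N) = {0}; ||N|| = 70; r(N) = 0. (N is nilpotent with N^3 = 0.)

On C^3, N is a strictly lower-triangular matrix with 70 on the subdiagonal and zeros elsewhere, so its characteristic polynomial is lambda^3 and every eigenvalue is 0: sigma(N) = {0}. For the operator norm, N e_i = 70e_{i+1} for i = 1, ..., 2 and N e_3 = 0, so the singular values of N are 70 (with multiplicity 2) and 0; hence ||N|| = 70. The spectral radius r(N) = max|lambda| = 0. Note ||N|| > r(N) — characteristic of non-normal nilpotent operators. Indeed N^3 = 0.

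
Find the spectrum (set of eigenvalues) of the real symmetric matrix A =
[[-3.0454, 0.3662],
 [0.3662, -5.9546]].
sigma(A) ≈ {-6, -3}

A is real symmetric, so its spectrum consists of real eigenvalues. Expanding the characteristic polynomial of the displayed matrix gives
  det(λ I - A) = p(λ) = λ^2 + (9)λ + (18).
Solving p(λ) = 0 yields eigenvalues ≈ -6, -3. (A is shown rounded to 4 decimals, so these recover the underlying integer eigenvalues to within that precision.)
Verification: the trace of A = -9 equals the sum of eigenvalues -9, and det(A) ≈ 18.0000 matches the eigenvalue product 18.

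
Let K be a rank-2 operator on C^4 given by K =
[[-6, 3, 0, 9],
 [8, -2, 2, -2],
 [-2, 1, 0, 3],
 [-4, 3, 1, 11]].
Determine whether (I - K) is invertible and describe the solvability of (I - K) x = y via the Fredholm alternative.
(I - K) is invertible (det(I - K) = -65 ≠ 0), so for every y in C^4 the equation (I - K) x = y has a unique solution.

K has rank 2 and factors as K = U V^T = u1 v1^T + u2 v2^T with u1 = (0, -2, 0, -1), v1 = (-2, 0, -1, -2), u2 = (3, -2, 1, 3), v2 = (-2, 1, 0, 3) (multiplying out reproduces the displayed K). The nonzero eigenvalues of U V^T coincide with those of the 2 x 2 matrix G = V^T U = [[v1·u1, v1·u2], [v2·u1, v2·u2]] = [[2, -13], [-5, 1]], and by the Sylvester determinant identity det(I_4 - U V^T) = det(I_2 - V^T U) = det([[-1, 13], [5, 0]]) = (-1)(0) - (13)(5) = -65. (Direct check: I - K =
[[7, -3, 0, -9],
 [-8, 3, -2, 2],
 [2, -1, 1, -3],
 [4, -3, -1, -10]]
has determinant -65.) The finite-dimensional Fredholm alternative says: either (I - K) is invertible, or ker(I - K) ≠ {0} and then range(I - K) = ker((I - K)^*)^⊥, with dim ker(I - K) = dim ker((I - K)^*). Since det(I - K) ≠ 0, 1 is not an eigenvalue of K and ker(I - K) = {0}, so we are in the first case: for every y there is a unique x = (I - K)^(-1) y. (Explicitly, by the Woodbury identity, (I - U V^T)^(-1) = I + U (I_2 - G)^(-1) V^T.)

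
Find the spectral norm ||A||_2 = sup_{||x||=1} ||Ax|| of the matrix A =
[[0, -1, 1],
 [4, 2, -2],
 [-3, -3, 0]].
||A||_2 ≈ 6.3171 (= sqrt(largest eigenvalue of A^T A))

||A||_2 = sigma_max(A) = sqrt(lambda_max(A^T A)). Form the symmetric matrix M = A^T A =
[[25, 17, -8],
 [17, 14, -5],
 [-8, -5, 5]].
Its characteristic polynomial (trace, sum of principal 2x2 minors, determinant of M give the coefficients) is
  p(λ) = det(λ I - M) = λ^3 - 44λ^2 + 167λ - 144.
No integer candidate from the rational root theorem (±divisors of 144) is a root, so the roots are irrational. The cubic discriminant is Δ = 4783412 > 0, so there are three distinct real roots. p(1) = -20 and p(2) = 22 have opposite signs, so a root lies in (1, 2); Newton's method refines it to λ ≈ 1.2839. p(2) = 22 and p(3) = -12 have opposite signs, so a root lies in (2, 3); Newton's method refines it to λ ≈ 2.8105. p(39) = -1236 and p(40) = 136 have opposite signs, so a root lies in (39, 40); Newton's method refines it to λ ≈ 39.9055. Check (Vieta): the three roots sum to 44, matching tr M = 44.
So the eigenvalues of A^T A are ≈ 1.2839, 2.8105, 39.9055 (all ≥ 0, as they must be for A^T A). The largest is λ_max ≈ 39.9055, hence ||A||_2 = sqrt(λ_max) ≈ 6.3171.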